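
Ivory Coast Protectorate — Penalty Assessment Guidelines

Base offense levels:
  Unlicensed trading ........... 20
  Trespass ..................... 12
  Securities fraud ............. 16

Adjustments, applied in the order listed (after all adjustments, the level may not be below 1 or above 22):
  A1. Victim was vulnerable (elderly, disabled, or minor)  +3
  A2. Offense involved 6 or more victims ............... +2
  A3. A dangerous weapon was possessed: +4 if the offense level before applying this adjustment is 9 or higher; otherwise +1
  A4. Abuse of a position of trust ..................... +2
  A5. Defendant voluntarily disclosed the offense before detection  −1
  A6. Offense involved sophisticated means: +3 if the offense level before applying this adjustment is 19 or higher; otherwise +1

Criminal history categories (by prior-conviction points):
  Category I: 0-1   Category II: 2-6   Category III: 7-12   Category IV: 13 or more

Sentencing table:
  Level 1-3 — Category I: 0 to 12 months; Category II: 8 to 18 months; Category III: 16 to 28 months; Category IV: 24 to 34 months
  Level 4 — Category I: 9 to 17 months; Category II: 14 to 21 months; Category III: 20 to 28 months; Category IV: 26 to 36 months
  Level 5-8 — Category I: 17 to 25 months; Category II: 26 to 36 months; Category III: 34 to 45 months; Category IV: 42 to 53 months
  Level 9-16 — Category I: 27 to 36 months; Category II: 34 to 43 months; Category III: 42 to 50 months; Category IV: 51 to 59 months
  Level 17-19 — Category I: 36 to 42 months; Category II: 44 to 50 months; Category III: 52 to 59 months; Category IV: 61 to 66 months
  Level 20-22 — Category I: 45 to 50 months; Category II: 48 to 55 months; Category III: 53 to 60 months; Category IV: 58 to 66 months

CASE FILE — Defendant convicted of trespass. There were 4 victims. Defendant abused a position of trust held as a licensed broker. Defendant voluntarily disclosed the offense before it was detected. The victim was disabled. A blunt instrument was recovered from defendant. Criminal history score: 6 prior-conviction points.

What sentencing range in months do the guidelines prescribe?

Base offense level for trespass: 12.
A1 applies: 12 + 3 = 15.
A2 does not apply.
A3 applies (level before this adjustment is 15 ≥ 9, so +4): 15 + 4 = 19.
A4 applies: 19 + 2 = 21.
A5 applies: 21 − 1 = 20.
Final offense level: 20.
Criminal history: 6 prior points → Category II (2-6).
Level 20 falls in the 20-22 band.
Grid: Level 20-22 × Category II = 48-55 months.

48-55 months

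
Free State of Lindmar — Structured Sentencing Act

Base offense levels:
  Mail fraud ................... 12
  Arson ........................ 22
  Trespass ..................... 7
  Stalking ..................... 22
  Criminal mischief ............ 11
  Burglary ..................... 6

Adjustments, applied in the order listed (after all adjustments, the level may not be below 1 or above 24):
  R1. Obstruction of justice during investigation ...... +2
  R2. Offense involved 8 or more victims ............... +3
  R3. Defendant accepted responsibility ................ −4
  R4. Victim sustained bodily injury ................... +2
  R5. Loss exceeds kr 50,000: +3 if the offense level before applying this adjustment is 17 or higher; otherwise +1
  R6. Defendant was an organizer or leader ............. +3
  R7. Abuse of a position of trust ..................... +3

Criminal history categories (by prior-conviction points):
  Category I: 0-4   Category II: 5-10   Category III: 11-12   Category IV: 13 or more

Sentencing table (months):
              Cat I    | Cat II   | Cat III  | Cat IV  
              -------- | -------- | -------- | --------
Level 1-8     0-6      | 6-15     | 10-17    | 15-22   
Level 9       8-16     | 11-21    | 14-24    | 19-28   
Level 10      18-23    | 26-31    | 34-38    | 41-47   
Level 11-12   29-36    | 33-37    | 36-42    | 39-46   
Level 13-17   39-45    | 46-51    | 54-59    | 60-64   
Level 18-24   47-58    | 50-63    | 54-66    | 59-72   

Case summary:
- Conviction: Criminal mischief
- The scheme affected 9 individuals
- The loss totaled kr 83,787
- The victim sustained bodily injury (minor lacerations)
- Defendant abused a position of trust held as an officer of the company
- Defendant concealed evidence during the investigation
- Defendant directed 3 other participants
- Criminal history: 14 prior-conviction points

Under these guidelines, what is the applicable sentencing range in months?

Base offense level for criminal mischief: 11.
R1 applies: 11 + 2 = 13.
R2 applies: 13 + 3 = 16.
R4 applies: 16 + 2 = 18.
R5 applies (level before this adjustment is 18 ≥ 17, so +3): 18 + 3 = 21.
R6 applies: 21 + 3 = 24.
R7 applies: 24 + 3 = 27.
Level 27 exceeds the maximum of 24; capped at 24.
Final offense level: 24.
Criminal history: 14 prior points → Category IV (13+).
Level 24 falls in the 18-24 band.
Grid: Level 18-24 × Category IV = 59-72 months.

59-72 months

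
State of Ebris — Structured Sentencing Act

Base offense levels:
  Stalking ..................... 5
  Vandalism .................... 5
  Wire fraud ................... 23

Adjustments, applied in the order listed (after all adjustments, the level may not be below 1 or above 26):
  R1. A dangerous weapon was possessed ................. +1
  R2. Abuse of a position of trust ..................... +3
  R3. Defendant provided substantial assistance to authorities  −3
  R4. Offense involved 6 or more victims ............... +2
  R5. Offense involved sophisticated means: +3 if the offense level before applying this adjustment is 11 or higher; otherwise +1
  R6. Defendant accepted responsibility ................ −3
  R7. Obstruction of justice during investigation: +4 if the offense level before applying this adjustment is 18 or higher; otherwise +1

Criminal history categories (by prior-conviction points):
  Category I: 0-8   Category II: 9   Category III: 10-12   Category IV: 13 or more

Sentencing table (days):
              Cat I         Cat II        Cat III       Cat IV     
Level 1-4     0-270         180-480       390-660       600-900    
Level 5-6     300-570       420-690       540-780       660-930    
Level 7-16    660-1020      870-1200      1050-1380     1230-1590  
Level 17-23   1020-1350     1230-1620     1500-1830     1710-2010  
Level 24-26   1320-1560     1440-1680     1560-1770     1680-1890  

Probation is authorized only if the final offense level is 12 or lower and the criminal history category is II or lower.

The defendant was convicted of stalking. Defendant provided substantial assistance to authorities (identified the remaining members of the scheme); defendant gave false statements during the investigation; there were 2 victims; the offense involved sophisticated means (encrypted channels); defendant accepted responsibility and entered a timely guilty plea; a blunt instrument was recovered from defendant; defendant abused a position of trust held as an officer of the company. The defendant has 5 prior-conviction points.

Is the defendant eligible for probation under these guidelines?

Base offense level for stalking: 5.
R1 applies: 5 + 1 = 6.
R2 applies: 6 + 3 = 9.
R3 applies: 9 − 3 = 6.
R5 applies (level before this adjustment is 6 < 11, so +1): 6 + 1 = 7.
R6 applies: 7 − 3 = 4.
R7 applies (level before this adjustment is 4 < 18, so +1): 4 + 1 = 5.
Final offense level: 5.
Criminal history: 5 prior points → Category I (0-8).
Level 5 falls in the 5-6 band.
Grid: Level 5-6 × Category I = 300-570 days.
Probation check: level 5 ≤ 12 and category I ≤ II → eligible.

Yes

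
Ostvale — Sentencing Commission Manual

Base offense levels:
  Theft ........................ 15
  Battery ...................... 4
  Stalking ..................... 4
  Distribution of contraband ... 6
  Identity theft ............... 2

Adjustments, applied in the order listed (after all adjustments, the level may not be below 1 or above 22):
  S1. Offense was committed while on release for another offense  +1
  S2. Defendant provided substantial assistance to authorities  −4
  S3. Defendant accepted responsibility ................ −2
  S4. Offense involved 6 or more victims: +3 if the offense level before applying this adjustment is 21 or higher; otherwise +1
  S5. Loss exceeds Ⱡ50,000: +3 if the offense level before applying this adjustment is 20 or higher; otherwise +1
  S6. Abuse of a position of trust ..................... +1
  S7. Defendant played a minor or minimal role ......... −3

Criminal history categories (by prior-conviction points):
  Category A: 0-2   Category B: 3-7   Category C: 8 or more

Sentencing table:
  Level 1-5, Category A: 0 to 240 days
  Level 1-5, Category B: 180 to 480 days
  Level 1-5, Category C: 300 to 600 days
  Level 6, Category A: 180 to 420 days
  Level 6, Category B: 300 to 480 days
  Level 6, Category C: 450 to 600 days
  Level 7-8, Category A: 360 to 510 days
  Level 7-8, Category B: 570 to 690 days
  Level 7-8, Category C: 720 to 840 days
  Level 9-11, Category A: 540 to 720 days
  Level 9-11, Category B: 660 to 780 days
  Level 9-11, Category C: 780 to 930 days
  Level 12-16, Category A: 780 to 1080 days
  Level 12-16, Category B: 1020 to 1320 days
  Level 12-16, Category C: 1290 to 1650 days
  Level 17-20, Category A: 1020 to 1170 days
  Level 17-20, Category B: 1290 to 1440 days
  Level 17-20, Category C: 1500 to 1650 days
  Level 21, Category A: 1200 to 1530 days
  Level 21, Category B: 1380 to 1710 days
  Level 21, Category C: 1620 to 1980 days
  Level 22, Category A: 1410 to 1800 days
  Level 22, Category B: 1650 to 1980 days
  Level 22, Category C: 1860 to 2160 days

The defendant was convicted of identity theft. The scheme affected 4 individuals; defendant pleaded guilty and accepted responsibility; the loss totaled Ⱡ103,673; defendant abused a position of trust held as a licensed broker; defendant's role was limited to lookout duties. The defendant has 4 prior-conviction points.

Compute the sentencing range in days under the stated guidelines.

Base offense level for identity theft: 2.
S3 applies: 2 − 2 = 0.
S5 applies (level before this adjustment is 0 < 20, so +1): 0 + 1 = 1.
S6 applies: 1 + 1 = 2.
S7 applies: 2 − 3 = -1.
Level -1 is below the minimum of 1; floored at 1.
Final offense level: 1.
Criminal history: 4 prior points → Category B (3-7).
Level 1 falls in the 1-5 band.
Grid: Level 1-5 × Category B = 180-480 days.

180-480 days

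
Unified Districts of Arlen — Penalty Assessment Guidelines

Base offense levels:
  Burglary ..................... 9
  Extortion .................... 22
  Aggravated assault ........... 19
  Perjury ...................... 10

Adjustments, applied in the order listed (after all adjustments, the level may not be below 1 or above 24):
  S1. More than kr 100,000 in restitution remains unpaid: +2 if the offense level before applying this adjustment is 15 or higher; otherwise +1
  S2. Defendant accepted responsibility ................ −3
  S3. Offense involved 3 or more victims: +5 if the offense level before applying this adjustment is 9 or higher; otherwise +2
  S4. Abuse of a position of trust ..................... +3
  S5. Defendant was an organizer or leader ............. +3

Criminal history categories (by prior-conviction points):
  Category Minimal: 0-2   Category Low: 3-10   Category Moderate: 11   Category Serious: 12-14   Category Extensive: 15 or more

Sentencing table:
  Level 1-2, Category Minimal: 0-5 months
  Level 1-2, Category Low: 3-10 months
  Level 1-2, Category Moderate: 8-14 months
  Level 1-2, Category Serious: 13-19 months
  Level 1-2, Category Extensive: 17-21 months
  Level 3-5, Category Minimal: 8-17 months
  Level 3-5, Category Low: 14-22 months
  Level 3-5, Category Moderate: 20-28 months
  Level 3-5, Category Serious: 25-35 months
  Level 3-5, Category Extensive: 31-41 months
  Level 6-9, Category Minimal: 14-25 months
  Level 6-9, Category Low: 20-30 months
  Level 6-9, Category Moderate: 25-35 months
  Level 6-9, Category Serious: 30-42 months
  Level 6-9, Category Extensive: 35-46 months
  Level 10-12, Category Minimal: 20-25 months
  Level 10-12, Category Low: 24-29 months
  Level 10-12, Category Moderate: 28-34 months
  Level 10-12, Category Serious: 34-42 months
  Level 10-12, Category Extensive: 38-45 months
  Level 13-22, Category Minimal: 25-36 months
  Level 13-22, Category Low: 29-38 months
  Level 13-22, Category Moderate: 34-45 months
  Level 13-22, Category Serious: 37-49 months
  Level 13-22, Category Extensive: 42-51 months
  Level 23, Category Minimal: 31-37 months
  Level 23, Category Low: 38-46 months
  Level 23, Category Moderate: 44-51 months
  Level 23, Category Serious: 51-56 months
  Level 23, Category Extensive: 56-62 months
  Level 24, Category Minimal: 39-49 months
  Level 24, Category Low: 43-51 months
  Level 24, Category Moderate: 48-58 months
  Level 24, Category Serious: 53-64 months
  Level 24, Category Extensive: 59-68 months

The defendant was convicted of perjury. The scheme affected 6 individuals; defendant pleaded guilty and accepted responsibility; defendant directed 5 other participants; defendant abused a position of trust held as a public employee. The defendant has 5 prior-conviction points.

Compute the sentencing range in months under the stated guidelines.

29-38 months

Base offense level for perjury: 10.
S1 does not apply.
S2 applies: 10 − 3 = 7.
S3 applies (level before this adjustment is 7 < 9, so +2): 7 + 2 = 9.
S4 applies: 9 + 3 = 12.
S5 applies: 12 + 3 = 15.
Final offense level: 15.
Criminal history: 5 prior points → Category Low (3-10).
Level 15 falls in the 13-22 band.
Grid: Level 13-22 × Category Low = 29-38 months.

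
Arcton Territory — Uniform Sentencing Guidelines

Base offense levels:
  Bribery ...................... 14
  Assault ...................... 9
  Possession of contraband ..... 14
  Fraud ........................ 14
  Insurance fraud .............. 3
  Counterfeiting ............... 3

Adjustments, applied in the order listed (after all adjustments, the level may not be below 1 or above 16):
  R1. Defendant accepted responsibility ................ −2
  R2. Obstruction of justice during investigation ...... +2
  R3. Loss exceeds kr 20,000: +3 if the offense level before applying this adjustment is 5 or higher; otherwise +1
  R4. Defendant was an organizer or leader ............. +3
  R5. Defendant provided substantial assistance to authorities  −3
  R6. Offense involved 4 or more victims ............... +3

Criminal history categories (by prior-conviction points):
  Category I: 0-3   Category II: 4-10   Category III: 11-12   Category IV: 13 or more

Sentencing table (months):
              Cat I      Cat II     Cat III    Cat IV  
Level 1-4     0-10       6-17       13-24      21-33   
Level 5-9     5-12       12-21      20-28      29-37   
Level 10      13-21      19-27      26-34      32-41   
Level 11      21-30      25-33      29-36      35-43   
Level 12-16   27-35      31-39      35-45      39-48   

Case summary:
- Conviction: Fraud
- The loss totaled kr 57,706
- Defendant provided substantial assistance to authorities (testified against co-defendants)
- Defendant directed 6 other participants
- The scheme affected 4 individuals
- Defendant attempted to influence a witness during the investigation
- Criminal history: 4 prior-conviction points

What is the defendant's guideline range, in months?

Base offense level for fraud: 14.
R1 does not apply.
R2 applies: 14 + 2 = 16.
R3 applies (level before this adjustment is 16 ≥ 5, so +3): 16 + 3 = 19.
R4 applies: 19 + 3 = 22.
R5 applies: 22 − 3 = 19.
R6 applies: 19 + 3 = 22.
Level 22 exceeds the maximum of 16; capped at 16.
Final offense level: 16.
Criminal history: 4 prior points → Category II (4-10).
Level 16 falls in the 12-16 band.
Grid: Level 12-16 × Category II = 31-39 months.

31-39 months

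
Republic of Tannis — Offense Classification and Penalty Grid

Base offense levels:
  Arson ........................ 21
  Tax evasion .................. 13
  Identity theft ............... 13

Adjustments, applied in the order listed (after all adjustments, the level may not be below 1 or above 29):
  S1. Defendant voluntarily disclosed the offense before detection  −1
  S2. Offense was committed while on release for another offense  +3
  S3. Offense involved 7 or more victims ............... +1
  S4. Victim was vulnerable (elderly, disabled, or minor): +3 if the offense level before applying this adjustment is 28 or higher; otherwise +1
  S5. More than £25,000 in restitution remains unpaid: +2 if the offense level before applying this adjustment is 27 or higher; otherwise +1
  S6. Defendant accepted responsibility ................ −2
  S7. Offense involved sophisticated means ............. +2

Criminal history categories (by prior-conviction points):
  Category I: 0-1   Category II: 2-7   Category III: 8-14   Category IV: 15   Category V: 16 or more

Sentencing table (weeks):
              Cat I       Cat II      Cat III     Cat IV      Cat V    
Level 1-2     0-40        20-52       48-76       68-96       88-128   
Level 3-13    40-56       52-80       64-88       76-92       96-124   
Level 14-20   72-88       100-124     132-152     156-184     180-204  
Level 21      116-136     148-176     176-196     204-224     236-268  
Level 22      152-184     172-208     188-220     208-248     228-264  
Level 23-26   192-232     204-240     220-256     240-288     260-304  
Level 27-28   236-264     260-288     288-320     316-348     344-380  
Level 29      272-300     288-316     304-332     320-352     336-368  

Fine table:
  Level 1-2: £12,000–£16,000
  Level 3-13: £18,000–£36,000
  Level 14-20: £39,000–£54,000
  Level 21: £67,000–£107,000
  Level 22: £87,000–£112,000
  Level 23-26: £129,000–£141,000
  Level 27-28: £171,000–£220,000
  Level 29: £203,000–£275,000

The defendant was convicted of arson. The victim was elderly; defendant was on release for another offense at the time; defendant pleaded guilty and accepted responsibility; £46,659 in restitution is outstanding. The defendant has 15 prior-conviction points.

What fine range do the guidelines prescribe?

£129,000–£141,000

Base offense level for arson: 21.
S1 does not apply.
S2 applies: 21 + 3 = 24.
S4 applies (level before this adjustment is 24 < 28, so +1): 24 + 1 = 25.
S5 applies (level before this adjustment is 25 < 27, so +1): 25 + 1 = 26.
S6 applies: 26 − 2 = 24.
S7 does not apply.
Final offense level: 24.
Level 24 falls in the 23-26 band.
Fine table: Level 23-26 → £129,000–£141,000.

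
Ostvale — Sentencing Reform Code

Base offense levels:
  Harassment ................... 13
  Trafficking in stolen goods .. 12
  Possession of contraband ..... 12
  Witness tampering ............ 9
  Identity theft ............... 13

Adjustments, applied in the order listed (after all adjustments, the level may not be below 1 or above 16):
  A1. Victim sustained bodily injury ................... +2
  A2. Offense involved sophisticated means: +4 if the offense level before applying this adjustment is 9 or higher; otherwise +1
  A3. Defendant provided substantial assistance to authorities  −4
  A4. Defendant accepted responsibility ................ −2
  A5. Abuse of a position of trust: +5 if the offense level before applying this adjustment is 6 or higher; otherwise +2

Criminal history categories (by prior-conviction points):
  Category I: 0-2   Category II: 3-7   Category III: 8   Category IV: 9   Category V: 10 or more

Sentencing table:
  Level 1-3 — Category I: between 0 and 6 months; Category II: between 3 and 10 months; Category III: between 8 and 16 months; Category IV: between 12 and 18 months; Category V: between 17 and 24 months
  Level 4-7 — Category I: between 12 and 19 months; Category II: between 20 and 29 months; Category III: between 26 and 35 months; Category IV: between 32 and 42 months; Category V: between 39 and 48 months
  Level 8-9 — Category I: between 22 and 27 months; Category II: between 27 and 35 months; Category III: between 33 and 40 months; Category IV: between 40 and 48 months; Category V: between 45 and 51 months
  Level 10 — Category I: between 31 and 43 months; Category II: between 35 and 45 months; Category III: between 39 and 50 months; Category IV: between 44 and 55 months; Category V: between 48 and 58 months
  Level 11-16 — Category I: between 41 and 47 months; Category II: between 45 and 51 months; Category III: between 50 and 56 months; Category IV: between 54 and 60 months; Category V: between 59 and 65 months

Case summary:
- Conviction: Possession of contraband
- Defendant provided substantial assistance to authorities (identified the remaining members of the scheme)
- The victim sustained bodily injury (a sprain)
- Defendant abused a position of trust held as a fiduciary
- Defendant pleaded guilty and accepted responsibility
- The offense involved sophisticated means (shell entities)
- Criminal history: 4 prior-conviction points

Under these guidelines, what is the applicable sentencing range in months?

45-51 months

Base offense level for possession of contraband: 12.
A1 applies: 12 + 2 = 14.
A2 applies (level before this adjustment is 14 ≥ 9, so +4): 14 + 4 = 18.
A3 applies: 18 − 4 = 14.
A4 applies: 14 − 2 = 12.
A5 applies (level before this adjustment is 12 ≥ 6, so +5): 12 + 5 = 17.
Level 17 exceeds the maximum of 16; capped at 16.
Final offense level: 16.
Criminal history: 4 prior points → Category II (3-7).
Level 16 falls in the 11-16 band.
Grid: Level 11-16 × Category II = 45-51 months.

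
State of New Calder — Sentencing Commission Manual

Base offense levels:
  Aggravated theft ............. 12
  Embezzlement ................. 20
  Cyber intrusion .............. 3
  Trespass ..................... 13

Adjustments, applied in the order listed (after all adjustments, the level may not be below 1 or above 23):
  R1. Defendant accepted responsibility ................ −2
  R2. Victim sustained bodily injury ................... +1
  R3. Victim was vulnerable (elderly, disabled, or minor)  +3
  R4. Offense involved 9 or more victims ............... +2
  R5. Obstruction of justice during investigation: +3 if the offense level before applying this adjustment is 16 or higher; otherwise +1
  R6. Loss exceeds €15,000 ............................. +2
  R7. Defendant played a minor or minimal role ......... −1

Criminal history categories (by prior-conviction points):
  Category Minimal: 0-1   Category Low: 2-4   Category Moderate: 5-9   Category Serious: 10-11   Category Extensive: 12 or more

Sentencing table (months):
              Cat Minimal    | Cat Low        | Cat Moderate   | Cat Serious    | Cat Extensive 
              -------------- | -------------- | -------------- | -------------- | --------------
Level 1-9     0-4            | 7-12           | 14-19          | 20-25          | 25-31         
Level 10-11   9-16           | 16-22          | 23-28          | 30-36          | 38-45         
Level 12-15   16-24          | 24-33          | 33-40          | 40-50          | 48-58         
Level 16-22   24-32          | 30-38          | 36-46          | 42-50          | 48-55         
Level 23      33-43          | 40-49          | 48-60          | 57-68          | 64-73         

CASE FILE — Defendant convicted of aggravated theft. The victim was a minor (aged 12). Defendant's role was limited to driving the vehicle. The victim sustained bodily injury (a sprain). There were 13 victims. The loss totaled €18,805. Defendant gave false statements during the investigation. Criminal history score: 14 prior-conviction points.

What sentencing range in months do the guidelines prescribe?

48-55 months

Base offense level for aggravated theft: 12.
R1 does not apply.
R2 applies: 12 + 1 = 13.
R3 applies: 13 + 3 = 16.
R4 applies: 16 + 2 = 18.
R5 applies (level before this adjustment is 18 ≥ 16, so +3): 18 + 3 = 21.
R6 applies: 21 + 2 = 23.
R7 applies: 23 − 1 = 22.
Final offense level: 22.
Criminal history: 14 prior points → Category Extensive (12+).
Level 22 falls in the 16-22 band.
Grid: Level 16-22 × Category Extensive = 48-55 months.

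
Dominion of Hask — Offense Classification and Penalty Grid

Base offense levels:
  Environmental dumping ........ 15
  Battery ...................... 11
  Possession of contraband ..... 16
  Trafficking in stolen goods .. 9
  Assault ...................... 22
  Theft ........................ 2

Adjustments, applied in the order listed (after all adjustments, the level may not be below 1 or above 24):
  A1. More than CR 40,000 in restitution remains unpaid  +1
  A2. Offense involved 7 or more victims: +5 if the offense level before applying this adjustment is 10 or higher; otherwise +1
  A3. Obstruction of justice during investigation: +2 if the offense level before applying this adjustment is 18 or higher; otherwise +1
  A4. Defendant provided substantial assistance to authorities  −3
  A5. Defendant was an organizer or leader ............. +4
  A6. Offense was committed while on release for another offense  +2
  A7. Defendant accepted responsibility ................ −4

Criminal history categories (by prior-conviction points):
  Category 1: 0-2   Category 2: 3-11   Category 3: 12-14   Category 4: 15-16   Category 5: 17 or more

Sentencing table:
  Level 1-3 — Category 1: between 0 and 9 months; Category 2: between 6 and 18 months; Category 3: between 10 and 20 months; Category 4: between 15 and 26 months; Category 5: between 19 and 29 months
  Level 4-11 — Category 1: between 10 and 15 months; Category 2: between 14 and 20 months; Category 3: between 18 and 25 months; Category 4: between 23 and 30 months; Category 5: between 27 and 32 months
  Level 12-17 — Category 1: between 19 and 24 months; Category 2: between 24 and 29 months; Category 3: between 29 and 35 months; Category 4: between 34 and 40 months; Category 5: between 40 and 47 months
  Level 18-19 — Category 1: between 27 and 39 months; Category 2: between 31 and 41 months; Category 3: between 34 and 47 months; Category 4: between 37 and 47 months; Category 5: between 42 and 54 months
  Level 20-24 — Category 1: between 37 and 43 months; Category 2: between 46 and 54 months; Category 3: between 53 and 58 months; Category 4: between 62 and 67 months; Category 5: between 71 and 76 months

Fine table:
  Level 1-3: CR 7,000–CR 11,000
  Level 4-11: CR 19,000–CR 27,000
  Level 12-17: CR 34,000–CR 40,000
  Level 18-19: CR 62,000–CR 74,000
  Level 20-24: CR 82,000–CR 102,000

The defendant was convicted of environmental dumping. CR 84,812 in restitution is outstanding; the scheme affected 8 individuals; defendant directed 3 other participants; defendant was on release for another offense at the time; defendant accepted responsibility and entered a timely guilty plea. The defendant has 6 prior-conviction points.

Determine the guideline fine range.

CR 82,000–CR 102,000

Base offense level for environmental dumping: 15.
A1 applies: 15 + 1 = 16.
A2 applies (level before this adjustment is 16 ≥ 10, so +5): 16 + 5 = 21.
A3 does not apply.
A5 applies: 21 + 4 = 25.
A6 applies: 25 + 2 = 27.
A7 applies: 27 − 4 = 23.
Final offense level: 23.
Level 23 falls in the 20-24 band.
Fine table: Level 20-24 → CR 82,000–CR 102,000.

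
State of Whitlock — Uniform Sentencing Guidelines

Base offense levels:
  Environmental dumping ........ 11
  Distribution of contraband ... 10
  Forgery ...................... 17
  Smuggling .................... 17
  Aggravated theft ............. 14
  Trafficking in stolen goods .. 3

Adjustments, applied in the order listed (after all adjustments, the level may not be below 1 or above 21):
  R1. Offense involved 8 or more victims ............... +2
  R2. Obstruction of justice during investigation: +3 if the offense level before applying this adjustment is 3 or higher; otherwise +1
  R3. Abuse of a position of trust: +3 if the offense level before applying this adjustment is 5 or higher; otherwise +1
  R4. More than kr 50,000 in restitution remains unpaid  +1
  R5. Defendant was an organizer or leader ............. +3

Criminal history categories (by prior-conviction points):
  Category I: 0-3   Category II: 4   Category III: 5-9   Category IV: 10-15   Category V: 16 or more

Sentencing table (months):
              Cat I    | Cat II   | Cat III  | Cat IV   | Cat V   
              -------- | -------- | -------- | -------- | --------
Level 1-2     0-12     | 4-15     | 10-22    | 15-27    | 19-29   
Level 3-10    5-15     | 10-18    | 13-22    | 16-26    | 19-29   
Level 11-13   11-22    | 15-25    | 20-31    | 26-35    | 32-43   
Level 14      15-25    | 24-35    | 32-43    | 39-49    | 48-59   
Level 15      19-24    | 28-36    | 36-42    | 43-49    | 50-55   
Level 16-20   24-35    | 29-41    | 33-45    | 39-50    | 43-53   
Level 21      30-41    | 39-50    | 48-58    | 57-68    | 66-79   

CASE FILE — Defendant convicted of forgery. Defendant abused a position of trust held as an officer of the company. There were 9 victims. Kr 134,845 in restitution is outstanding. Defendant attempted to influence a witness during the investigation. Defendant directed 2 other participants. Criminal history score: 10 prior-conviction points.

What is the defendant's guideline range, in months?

Base offense level for forgery: 17.
R1 applies: 17 + 2 = 19.
R2 applies (level before this adjustment is 19 ≥ 3, so +3): 19 + 3 = 22.
R3 applies (level before this adjustment is 22 ≥ 5, so +3): 22 + 3 = 25.
R4 applies: 25 + 1 = 26.
R5 applies: 26 + 3 = 29.
Level 29 exceeds the maximum of 21; capped at 21.
Final offense level: 21.
Criminal history: 10 prior points → Category IV (10-15).
Level 21 falls in the 21 band.
Grid: Level 21 × Category IV = 57-68 months.

57-68 months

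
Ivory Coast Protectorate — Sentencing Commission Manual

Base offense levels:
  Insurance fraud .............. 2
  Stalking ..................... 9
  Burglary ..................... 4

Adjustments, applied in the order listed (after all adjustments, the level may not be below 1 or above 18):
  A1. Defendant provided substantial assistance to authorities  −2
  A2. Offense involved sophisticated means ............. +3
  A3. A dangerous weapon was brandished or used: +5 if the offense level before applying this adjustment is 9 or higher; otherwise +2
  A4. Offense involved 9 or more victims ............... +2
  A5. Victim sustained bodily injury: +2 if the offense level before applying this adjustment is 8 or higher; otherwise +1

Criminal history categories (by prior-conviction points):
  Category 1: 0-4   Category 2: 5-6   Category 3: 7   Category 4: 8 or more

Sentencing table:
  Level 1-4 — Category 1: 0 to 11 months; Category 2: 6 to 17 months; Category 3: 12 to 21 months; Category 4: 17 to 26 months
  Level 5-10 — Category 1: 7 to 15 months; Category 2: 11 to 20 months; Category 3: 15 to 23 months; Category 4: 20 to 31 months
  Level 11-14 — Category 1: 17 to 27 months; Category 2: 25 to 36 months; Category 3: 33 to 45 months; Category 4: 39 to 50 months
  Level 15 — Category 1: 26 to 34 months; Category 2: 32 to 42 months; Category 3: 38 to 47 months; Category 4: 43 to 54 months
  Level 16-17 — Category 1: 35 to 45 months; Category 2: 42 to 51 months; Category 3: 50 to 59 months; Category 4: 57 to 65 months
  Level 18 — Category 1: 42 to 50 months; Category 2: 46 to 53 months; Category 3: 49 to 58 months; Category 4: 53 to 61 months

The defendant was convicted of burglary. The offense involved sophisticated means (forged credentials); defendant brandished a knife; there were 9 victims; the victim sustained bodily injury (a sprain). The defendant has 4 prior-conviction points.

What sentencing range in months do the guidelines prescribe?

Base offense level for burglary: 4.
A2 applies: 4 + 3 = 7.
A3 applies (level before this adjustment is 7 < 9, so +2): 7 + 2 = 9.
A4 applies: 9 + 2 = 11.
A5 applies (level before this adjustment is 11 ≥ 8, so +2): 11 + 2 = 13.
Final offense level: 13.
Criminal history: 4 prior points → Category 1 (0-4).
Level 13 falls in the 11-14 band.
Grid: Level 11-14 × Category 1 = 17-27 months.

17-27 months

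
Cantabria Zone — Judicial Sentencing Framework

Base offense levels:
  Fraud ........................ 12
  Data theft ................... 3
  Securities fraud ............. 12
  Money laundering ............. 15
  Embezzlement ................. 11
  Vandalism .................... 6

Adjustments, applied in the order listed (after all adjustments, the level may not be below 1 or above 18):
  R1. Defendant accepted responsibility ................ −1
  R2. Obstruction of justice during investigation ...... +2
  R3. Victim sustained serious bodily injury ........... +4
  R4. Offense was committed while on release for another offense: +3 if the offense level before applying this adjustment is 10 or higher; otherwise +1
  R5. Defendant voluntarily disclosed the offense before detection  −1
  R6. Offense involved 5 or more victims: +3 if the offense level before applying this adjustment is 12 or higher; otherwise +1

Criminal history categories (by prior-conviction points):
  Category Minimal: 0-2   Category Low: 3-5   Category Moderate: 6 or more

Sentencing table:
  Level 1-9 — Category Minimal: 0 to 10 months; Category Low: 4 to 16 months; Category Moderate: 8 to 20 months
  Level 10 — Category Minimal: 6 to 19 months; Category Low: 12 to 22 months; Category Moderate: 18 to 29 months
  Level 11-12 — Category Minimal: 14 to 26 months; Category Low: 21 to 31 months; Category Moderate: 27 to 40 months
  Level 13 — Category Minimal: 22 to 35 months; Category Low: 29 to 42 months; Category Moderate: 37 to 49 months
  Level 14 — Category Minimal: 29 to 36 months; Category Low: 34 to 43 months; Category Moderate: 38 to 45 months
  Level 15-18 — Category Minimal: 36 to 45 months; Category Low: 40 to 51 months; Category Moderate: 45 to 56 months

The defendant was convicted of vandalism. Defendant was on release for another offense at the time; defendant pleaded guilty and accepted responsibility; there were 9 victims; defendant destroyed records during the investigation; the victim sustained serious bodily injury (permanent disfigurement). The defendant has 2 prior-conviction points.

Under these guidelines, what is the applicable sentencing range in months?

Base offense level for vandalism: 6.
R1 applies: 6 − 1 = 5.
R2 applies: 5 + 2 = 7.
R3 applies: 7 + 4 = 11.
R4 applies (level before this adjustment is 11 ≥ 10, so +3): 11 + 3 = 14.
R6 applies (level before this adjustment is 14 ≥ 12, so +3): 14 + 3 = 17.
Final offense level: 17.
Criminal history: 2 prior points → Category Minimal (0-2).
Level 17 falls in the 15-18 band.
Grid: Level 15-18 × Category Minimal = 36-45 months.

36-45 months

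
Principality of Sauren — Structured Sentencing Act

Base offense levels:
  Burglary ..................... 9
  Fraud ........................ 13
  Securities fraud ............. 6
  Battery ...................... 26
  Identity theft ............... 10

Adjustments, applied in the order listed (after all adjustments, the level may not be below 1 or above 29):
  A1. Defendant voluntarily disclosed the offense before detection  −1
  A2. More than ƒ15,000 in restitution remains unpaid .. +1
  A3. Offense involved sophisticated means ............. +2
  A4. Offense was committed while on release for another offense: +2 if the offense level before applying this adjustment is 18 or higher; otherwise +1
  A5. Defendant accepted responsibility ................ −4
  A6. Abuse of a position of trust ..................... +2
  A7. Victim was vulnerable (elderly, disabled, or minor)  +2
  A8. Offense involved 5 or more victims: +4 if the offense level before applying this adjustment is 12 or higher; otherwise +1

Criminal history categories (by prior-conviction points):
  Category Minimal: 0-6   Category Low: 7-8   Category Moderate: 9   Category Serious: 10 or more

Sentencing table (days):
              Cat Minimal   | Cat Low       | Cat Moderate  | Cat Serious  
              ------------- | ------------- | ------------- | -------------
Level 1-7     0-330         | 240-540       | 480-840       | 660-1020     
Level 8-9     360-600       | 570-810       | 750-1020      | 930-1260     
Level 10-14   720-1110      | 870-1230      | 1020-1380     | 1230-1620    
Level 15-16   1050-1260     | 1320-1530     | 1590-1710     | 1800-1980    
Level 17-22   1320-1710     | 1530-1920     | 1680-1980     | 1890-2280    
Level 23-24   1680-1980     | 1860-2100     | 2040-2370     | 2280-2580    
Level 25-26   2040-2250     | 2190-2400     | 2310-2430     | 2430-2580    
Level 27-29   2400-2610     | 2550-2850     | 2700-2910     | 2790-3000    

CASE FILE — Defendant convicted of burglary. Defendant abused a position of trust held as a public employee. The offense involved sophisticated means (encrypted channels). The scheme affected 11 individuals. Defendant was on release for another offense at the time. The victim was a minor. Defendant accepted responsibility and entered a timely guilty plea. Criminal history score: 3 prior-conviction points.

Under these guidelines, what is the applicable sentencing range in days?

Base offense level for burglary: 9.
A3 applies: 9 + 2 = 11.
A4 applies (level before this adjustment is 11 < 18, so +1): 11 + 1 = 12.
A5 applies: 12 − 4 = 8.
A6 applies: 8 + 2 = 10.
A7 applies: 10 + 2 = 12.
A8 applies (level before this adjustment is 12 ≥ 12, so +4): 12 + 4 = 16.
Final offense level: 16.
Criminal history: 3 prior points → Category Minimal (0-6).
Level 16 falls in the 15-16 band.
Grid: Level 15-16 × Category Minimal = 1050-1260 days.

1050-1260 days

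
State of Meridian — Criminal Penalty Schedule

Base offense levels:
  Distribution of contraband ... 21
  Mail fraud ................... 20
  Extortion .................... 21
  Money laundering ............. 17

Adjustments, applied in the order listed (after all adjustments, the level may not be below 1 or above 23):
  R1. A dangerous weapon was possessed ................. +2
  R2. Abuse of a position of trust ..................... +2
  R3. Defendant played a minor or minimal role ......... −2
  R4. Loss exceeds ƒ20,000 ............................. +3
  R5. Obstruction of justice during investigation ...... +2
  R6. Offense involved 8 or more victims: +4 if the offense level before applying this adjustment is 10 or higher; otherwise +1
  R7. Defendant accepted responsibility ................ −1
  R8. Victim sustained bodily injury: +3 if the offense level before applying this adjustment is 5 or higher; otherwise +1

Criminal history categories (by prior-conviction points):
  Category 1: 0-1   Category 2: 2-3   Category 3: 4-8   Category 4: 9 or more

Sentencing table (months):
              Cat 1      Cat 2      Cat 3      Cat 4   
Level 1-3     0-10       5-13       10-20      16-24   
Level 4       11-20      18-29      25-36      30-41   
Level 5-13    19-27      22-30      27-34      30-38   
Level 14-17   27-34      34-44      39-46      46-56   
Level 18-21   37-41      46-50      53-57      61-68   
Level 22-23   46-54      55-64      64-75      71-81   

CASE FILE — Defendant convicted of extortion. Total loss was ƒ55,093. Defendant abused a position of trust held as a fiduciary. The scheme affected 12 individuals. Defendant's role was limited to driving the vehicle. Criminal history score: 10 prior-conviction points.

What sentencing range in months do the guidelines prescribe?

Base offense level for extortion: 21.
R2 applies: 21 + 2 = 23.
R3 applies: 23 − 2 = 21.
R4 applies: 21 + 3 = 24.
R6 applies (level before this adjustment is 24 ≥ 10, so +4): 24 + 4 = 28.
R8 does not apply.
Level 28 exceeds the maximum of 23; capped at 23.
Final offense level: 23.
Criminal history: 10 prior points → Category 4 (9+).
Level 23 falls in the 22-23 band.
Grid: Level 22-23 × Category 4 = 71-81 months.

71-81 months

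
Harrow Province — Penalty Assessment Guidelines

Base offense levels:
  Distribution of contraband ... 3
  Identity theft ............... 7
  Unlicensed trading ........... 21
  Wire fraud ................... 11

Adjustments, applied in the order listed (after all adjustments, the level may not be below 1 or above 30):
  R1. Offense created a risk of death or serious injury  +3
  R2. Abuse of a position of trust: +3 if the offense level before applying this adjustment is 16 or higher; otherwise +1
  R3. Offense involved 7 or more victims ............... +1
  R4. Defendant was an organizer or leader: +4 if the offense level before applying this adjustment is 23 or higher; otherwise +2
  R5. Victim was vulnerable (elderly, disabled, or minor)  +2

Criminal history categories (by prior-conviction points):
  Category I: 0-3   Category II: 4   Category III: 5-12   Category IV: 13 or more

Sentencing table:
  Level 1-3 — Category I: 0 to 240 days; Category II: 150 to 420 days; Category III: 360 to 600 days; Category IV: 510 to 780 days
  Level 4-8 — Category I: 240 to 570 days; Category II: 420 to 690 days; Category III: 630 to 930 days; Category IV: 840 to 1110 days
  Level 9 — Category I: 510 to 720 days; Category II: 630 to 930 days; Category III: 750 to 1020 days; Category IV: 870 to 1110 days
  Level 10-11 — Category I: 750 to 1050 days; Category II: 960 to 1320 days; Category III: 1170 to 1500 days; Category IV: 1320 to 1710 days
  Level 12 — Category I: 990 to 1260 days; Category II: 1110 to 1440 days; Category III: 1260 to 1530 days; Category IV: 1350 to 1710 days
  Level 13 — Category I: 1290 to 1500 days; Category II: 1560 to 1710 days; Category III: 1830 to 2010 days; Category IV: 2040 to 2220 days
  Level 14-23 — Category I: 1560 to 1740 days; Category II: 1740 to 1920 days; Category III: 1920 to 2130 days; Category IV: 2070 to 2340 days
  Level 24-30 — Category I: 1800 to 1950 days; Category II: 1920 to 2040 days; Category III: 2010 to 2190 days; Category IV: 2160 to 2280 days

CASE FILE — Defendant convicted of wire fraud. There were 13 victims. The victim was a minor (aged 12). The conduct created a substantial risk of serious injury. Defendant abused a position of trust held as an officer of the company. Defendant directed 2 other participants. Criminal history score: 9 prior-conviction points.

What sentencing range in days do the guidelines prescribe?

1920-2130 days

Base offense level for wire fraud: 11.
R1 applies: 11 + 3 = 14.
R2 applies (level before this adjustment is 14 < 16, so +1): 14 + 1 = 15.
R3 applies: 15 + 1 = 16.
R4 applies (level before this adjustment is 16 < 23, so +2): 16 + 2 = 18.
R5 applies: 18 + 2 = 20.
Final offense level: 20.
Criminal history: 9 prior points → Category III (5-12).
Level 20 falls in the 14-23 band.
Grid: Level 14-23 × Category III = 1920-2130 days.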